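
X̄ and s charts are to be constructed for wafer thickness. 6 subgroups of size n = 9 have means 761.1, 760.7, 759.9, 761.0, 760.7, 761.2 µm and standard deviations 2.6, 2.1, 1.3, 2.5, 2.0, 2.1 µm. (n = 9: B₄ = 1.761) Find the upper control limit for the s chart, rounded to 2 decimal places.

3.70

s̄ = (2.6 + 2.1 + 1.3 + 2.5 + 2.0 + 2.1) / 6 = 2.1000
UCL_s = B₄·s̄ = 1.761 × 2.1000 = 3.6981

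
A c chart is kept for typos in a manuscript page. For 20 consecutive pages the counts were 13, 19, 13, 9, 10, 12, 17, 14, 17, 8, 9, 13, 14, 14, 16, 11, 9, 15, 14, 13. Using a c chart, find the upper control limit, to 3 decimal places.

c̄ = (13 + 19 + 13 + 9 + 10 + 12 + 17 + 14 + 17 + 8 + 9 + 13 + 14 + 14 + 16 + 11 + 9 + 15 + 14 + 13) / 20 = 260 / 20 = 13.0000
UCL = c̄ + 3√c̄ = 13.0000 + 3 × √13.0000 = 13.0000 + 3 × 3.6056 = 23.8167

23.817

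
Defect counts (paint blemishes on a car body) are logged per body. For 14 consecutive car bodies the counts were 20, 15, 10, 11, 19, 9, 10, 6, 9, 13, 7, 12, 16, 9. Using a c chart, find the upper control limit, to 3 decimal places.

c̄ = (20 + 15 + 10 + 11 + 19 + 9 + 10 + 6 + 9 + 13 + 7 + 12 + 16 + 9) / 14 = 166 / 14 = 11.8571
UCL = c̄ + 3√c̄ = 11.8571 + 3 × √11.8571 = 11.8571 + 3 × 3.4434 = 22.1874

22.187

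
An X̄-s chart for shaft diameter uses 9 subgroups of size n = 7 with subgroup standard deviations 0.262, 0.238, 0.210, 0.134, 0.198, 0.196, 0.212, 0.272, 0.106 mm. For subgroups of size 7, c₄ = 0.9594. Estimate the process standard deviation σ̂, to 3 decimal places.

0.212

s̄ = (0.262 + 0.238 + 0.210 + 0.134 + 0.198 + 0.196 + 0.212 + 0.272 + 0.106) / 9 = 0.2031
σ̂ = s̄ / c₄ = 0.2031 / 0.9594 = 0.2117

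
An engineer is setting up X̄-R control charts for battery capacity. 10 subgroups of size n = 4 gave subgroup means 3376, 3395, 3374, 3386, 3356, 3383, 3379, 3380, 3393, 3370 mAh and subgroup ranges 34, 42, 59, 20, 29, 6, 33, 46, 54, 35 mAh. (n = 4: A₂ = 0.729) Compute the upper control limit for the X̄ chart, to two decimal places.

3405.30

X̄̄ = (3376 + 3395 + 3374 + 3386 + 3356 + 3383 + 3379 + 3380 + 3393 + 3370) / 10 = 33792.0000 / 10 = 3379.2000
R̄ = (34 + 42 + 59 + 20 + 29 + 6 + 33 + 46 + 54 + 35) / 10 = 358.0000 / 10 = 35.8000
UCL = X̄̄ + A₂·R̄ = 3379.2000 + 0.729 × 35.8000 = 3405.2982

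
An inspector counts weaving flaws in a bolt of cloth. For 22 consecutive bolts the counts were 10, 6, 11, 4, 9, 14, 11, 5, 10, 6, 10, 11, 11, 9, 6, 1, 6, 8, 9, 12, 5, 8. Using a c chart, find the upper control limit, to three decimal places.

16.901

c̄ = (10 + 6 + 11 + 4 + 9 + 14 + 11 + 5 + 10 + 6 + 10 + 11 + 11 + 9 + 6 + 1 + 6 + 8 + 9 + 12 + 5 + 8) / 22 = 182 / 22 = 8.2727
UCL = c̄ + 3√c̄ = 8.2727 + 3 × √8.2727 = 8.2727 + 3 × 2.8762 = 16.9014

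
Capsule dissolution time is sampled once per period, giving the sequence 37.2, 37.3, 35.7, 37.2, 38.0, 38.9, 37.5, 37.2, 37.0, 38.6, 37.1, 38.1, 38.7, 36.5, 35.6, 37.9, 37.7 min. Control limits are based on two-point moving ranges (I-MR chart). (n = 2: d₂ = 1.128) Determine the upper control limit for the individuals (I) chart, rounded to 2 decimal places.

40.27

X̄ = (37.2 + 37.3 + 35.7 + 37.2 + 38.0 + 38.9 + 37.5 + 37.2 + 37.0 + 38.6 + 37.1 + 38.1 + 38.7 + 36.5 + 35.6 + 37.9 + 37.7) / 17 = 37.4235
Moving ranges: 0.1, 1.6, 1.5, 0.8, 0.9, 1.4, 0.3, 0.2, 1.6, 1.5, 1.0, 0.6, 2.2, 0.9, 2.3, 0.2; M̄R̄ = 17.1000 / 16 = 1.0688
UCL = X̄ + 3·M̄R̄/d₂ = 37.4235 + 3 × 1.0688 / 1.128 = 40.2659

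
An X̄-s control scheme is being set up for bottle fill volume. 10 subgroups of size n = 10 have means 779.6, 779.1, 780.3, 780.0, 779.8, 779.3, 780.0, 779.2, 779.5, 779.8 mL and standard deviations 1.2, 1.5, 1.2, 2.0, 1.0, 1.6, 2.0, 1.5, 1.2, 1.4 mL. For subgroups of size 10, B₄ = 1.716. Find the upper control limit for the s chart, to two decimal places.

2.51

s̄ = (1.2 + 1.5 + 1.2 + 2.0 + 1.0 + 1.6 + 2.0 + 1.5 + 1.2 + 1.4) / 10 = 1.4600
UCL_s = B₄·s̄ = 1.716 × 1.4600 = 2.5054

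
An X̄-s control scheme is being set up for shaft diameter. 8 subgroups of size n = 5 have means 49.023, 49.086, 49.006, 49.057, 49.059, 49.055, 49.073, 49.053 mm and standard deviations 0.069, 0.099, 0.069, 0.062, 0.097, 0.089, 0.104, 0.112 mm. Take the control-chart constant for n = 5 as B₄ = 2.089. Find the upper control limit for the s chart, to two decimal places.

0.18

s̄ = (0.069 + 0.099 + 0.069 + 0.062 + 0.097 + 0.089 + 0.104 + 0.112) / 8 = 0.0876
UCL_s = B₄·s̄ = 2.089 × 0.0876 = 0.1830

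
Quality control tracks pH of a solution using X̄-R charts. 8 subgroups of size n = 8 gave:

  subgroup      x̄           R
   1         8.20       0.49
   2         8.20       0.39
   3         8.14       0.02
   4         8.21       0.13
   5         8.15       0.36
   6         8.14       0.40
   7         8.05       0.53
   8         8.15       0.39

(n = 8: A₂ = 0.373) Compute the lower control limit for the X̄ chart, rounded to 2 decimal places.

X̄̄ = (8.20 + 8.20 + 8.14 + 8.21 + 8.15 + 8.14 + 8.05 + 8.15) / 8 = 65.2400 / 8 = 8.1550
R̄ = (0.49 + 0.39 + 0.02 + 0.13 + 0.36 + 0.40 + 0.53 + 0.39) / 8 = 2.7100 / 8 = 0.3387
LCL = X̄̄ − A₂·R̄ = 8.1550 − 0.373 × 0.3387 = 8.0286

8.03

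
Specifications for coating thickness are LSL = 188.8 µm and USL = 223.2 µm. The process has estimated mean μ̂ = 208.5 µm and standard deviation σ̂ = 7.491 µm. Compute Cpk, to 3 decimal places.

0.654

Cpu = (USL − μ̂) / (3σ̂) = (223.2 − 208.5) / (3 × 7.491) = 0.6541; Cpl = (μ̂ − LSL) / (3σ̂) = (208.5 − 188.8) / (3 × 7.491) = 0.8766; Cpk = min(Cpu, Cpl) = 0.6541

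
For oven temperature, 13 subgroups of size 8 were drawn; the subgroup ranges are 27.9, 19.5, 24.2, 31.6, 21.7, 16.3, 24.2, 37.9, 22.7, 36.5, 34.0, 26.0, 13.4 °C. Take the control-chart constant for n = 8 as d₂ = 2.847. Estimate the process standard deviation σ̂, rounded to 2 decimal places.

R̄ = (27.9 + 19.5 + 24.2 + 31.6 + 21.7 + 16.3 + 24.2 + 37.9 + 22.7 + 36.5 + 34.0 + 26.0 + 13.4) / 13 = 25.8385
σ̂ = R̄ / d₂ = 25.8385 / 2.847 = 9.0757

9.08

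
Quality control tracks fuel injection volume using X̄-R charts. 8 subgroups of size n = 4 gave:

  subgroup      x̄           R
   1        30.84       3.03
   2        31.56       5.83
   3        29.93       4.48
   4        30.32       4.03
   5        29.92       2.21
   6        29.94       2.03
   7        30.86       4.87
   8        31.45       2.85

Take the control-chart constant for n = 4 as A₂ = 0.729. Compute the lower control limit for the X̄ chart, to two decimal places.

27.93

X̄̄ = (30.84 + 31.56 + 29.93 + 30.32 + 29.92 + 29.94 + 30.86 + 31.45) / 8 = 244.8200 / 8 = 30.6025
R̄ = (3.03 + 5.83 + 4.48 + 4.03 + 2.21 + 2.03 + 4.87 + 2.85) / 8 = 29.3300 / 8 = 3.6663
LCL = X̄̄ − A₂·R̄ = 30.6025 − 0.729 × 3.6663 = 27.9298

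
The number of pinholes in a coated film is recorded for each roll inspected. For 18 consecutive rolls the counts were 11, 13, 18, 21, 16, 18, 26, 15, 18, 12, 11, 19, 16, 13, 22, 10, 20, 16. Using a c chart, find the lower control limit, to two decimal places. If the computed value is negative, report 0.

c̄ = (11 + 13 + 18 + 21 + 16 + 18 + 26 + 15 + 18 + 12 + 11 + 19 + 16 + 13 + 22 + 10 + 20 + 16) / 18 = 295 / 18 = 16.3889
LCL = c̄ − 3√c̄ = 16.3889 − 3 × 4.0483 = 4.2439

4.24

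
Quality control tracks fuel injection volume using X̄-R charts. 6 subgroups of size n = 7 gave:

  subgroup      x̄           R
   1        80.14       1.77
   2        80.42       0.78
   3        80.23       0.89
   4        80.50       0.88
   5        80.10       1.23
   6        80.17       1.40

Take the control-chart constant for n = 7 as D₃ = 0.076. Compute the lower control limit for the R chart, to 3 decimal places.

0.088

R̄ = (1.77 + 0.78 + 0.89 + 0.88 + 1.23 + 1.40) / 6 = 6.9500 / 6 = 1.1583
LCL_R = D₃·R̄ = 0.076 × 1.1583 = 0.0880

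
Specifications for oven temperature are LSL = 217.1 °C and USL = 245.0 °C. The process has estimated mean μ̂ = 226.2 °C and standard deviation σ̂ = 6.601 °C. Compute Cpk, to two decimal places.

0.46

Cpu = (USL − μ̂) / (3σ̂) = (245.0 − 226.2) / (3 × 6.601) = 0.9494; Cpl = (μ̂ − LSL) / (3σ̂) = (226.2 − 217.1) / (3 × 6.601) = 0.4595; Cpk = min(Cpu, Cpl) = 0.4595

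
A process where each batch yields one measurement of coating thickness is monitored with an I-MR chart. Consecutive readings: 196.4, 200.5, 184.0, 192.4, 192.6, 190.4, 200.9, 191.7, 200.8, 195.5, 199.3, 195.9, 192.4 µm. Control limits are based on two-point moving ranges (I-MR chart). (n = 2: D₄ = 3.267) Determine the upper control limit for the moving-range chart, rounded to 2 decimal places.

Moving ranges: 4.1, 16.5, 8.4, 0.2, 2.2, 10.5, 9.2, 9.1, 5.3, 3.8, 3.4, 3.5; M̄R̄ = 76.2000 / 12 = 6.3500
UCL_MR = D₄·M̄R̄ = 3.267 × 6.3500 = 20.7455

20.75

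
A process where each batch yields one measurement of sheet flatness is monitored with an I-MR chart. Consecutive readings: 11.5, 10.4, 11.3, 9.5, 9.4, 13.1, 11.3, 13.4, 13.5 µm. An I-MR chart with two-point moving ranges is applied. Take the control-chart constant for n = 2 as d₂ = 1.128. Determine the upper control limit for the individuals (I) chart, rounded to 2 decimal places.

15.35

X̄ = (11.5 + 10.4 + 11.3 + 9.5 + 9.4 + 13.1 + 11.3 + 13.4 + 13.5) / 9 = 11.4889
Moving ranges: 1.1, 0.9, 1.8, 0.1, 3.7, 1.8, 2.1, 0.1; M̄R̄ = 11.6000 / 8 = 1.4500
UCL = X̄ + 3·M̄R̄/d₂ = 11.4889 + 3 × 1.4500 / 1.128 = 15.3453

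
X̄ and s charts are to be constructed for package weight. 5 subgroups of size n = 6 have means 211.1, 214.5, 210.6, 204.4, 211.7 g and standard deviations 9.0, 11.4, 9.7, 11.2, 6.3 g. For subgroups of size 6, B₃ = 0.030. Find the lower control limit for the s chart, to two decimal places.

s̄ = (9.0 + 11.4 + 9.7 + 11.2 + 6.3) / 5 = 9.5200
LCL_s = B₃·s̄ = 0.030 × 9.5200 = 0.2856

0.29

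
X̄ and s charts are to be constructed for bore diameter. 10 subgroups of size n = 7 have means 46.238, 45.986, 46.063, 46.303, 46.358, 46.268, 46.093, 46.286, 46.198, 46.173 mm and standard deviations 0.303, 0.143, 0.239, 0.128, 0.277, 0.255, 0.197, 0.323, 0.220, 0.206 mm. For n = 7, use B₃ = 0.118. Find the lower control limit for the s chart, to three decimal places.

s̄ = (0.303 + 0.143 + 0.239 + 0.128 + 0.277 + 0.255 + 0.197 + 0.323 + 0.220 + 0.206) / 10 = 0.2291
LCL_s = B₃·s̄ = 0.118 × 0.2291 = 0.0270

0.027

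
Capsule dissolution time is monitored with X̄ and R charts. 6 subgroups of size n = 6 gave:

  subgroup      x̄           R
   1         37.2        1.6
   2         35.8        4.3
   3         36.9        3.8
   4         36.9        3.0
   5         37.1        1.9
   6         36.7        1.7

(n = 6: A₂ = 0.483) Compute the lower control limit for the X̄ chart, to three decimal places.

X̄̄ = (37.2 + 35.8 + 36.9 + 36.9 + 37.1 + 36.7) / 6 = 220.6000 / 6 = 36.7667
R̄ = (1.6 + 4.3 + 3.8 + 3.0 + 1.9 + 1.7) / 6 = 16.3000 / 6 = 2.7167
LCL = X̄̄ − A₂·R̄ = 36.7667 − 0.483 × 2.7167 = 35.4545

35.455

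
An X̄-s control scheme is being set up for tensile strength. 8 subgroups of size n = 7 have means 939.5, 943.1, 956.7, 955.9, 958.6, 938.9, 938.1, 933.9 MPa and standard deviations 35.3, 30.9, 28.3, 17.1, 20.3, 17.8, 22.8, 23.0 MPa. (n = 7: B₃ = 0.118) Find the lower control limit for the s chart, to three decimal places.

2.884

s̄ = (35.3 + 30.9 + 28.3 + 17.1 + 20.3 + 17.8 + 22.8 + 23.0) / 8 = 24.4375
LCL_s = B₃·s̄ = 0.118 × 24.4375 = 2.8836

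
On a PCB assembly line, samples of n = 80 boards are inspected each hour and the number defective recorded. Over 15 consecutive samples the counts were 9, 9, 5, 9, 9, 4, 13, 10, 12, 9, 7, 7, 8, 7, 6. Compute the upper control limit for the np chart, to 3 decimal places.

16.434

p̄ = Σdᵢ / (k·n) = 124 / (15 × 80) = 0.10333
UCL = np̄ + 3·√(np̄(1−p̄)) = 8.2667 + 3 × √(8.2667×0.89667) = 8.2667 + 3 × 2.7226 = 16.4344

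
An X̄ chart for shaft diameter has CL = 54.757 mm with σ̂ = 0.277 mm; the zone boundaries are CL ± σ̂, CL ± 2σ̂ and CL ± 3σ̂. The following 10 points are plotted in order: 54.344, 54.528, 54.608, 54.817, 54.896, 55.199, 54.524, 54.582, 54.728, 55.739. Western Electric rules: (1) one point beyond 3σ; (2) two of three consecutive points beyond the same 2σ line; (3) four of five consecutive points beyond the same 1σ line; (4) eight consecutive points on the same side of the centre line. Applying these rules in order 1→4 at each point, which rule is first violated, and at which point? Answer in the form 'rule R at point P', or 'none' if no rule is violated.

rule 1 at point 10

Zone of each point (C = within 1σ̂, B = 1σ̂–2σ̂, A = 2σ̂–3σ̂, * = beyond 3σ̂; sign = side of CL): 1:-B, 2:-C, 3:-C, 4:+C, 5:+C, 6:+B, 7:-C, 8:-C, 9:-C, 10:+*
Rule 1 (one point beyond the 3σ limits) is satisfied at point 10.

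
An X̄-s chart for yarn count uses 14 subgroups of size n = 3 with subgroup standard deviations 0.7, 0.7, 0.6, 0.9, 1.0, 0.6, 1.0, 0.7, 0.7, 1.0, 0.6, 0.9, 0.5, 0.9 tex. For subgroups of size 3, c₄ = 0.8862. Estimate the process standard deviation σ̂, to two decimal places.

0.87

s̄ = (0.7 + 0.7 + 0.6 + 0.9 + 1.0 + 0.6 + 1.0 + 0.7 + 0.7 + 1.0 + 0.6 + 0.9 + 0.5 + 0.9) / 14 = 0.7714
σ̂ = s̄ / c₄ = 0.7714 / 0.8862 = 0.8705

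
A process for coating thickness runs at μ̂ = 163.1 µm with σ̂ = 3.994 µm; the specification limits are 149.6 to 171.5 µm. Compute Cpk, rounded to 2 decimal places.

0.70

Cpu = (USL − μ̂) / (3σ̂) = (171.5 − 163.1) / (3 × 3.994) = 0.7011; Cpl = (μ̂ − LSL) / (3σ̂) = (163.1 − 149.6) / (3 × 3.994) = 1.1267; Cpk = min(Cpu, Cpl) = 0.7011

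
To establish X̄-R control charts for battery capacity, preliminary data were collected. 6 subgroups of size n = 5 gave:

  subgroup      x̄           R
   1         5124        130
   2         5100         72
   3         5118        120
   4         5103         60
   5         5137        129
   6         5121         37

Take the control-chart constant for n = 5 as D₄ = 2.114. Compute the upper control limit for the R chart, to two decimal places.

193.08

R̄ = (130 + 72 + 120 + 60 + 129 + 37) / 6 = 548.0000 / 6 = 91.3333
UCL_R = D₄·R̄ = 2.114 × 91.3333 = 193.0787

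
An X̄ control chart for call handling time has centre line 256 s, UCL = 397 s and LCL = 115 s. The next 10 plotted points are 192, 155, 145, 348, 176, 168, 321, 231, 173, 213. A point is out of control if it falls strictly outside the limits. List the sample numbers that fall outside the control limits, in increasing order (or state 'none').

All 10 points lie within [115, 397].

none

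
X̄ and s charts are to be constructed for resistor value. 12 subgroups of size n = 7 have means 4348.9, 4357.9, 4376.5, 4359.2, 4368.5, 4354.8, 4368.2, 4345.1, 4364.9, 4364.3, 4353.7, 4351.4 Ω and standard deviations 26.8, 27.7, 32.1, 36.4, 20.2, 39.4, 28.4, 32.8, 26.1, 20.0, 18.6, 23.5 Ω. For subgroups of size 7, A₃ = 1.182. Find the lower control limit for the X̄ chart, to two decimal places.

X̄̄ = (4348.9 + 4357.9 + 4376.5 + 4359.2 + 4368.5 + 4354.8 + 4368.2 + 4345.1 + 4364.9 + 4364.3 + 4353.7 + 4351.4) / 12 = 4359.4500
s̄ = (26.8 + 27.7 + 32.1 + 36.4 + 20.2 + 39.4 + 28.4 + 32.8 + 26.1 + 20.0 + 18.6 + 23.5) / 12 = 27.6667
LCL = X̄̄ − A₃·s̄ = 4359.4500 − 1.182 × 27.6667 = 4326.7480

4326.75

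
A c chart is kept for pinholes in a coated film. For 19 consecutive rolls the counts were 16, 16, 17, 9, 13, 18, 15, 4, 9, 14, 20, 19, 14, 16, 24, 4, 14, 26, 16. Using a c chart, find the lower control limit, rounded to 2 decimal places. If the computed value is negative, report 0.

c̄ = (16 + 16 + 17 + 9 + 13 + 18 + 15 + 4 + 9 + 14 + 20 + 19 + 14 + 16 + 24 + 4 + 14 + 26 + 16) / 19 = 284 / 19 = 14.9474
LCL = c̄ − 3√c̄ = 14.9474 − 3 × 3.8662 = 3.3488

3.35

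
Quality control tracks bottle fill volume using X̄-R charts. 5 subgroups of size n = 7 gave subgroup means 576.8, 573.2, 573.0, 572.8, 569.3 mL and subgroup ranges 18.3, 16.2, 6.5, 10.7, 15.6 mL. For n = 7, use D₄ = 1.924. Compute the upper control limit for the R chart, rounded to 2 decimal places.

25.90

R̄ = (18.3 + 16.2 + 6.5 + 10.7 + 15.6) / 5 = 67.3000 / 5 = 13.4600
UCL_R = D₄·R̄ = 1.924 × 13.4600 = 25.8970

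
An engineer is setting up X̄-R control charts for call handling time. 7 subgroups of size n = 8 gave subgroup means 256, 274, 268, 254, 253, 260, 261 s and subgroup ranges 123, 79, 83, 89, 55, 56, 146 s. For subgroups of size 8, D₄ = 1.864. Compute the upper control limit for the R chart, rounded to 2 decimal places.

168.03

R̄ = (123 + 79 + 83 + 89 + 55 + 56 + 146) / 7 = 631.0000 / 7 = 90.1429
UCL_R = D₄·R̄ = 1.864 × 90.1429 = 168.0263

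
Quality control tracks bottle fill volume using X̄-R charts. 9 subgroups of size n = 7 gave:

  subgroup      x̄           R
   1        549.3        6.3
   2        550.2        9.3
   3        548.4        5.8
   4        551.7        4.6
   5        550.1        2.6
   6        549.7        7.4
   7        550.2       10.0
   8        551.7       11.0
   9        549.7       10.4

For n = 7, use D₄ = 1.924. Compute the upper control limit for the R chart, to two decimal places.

14.41

R̄ = (6.3 + 9.3 + 5.8 + 4.6 + 2.6 + 7.4 + 10.0 + 11.0 + 10.4) / 9 = 67.4000 / 9 = 7.4889
UCL_R = D₄·R̄ = 1.924 × 7.4889 = 14.4086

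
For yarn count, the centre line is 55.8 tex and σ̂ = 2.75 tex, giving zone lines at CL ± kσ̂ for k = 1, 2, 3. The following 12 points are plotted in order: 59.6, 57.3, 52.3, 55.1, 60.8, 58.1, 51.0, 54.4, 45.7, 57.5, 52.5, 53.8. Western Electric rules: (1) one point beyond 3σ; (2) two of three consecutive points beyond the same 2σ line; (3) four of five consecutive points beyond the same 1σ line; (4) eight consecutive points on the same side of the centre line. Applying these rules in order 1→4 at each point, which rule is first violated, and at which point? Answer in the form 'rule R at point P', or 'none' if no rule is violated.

rule 1 at point 9

Zone of each point (C = within 1σ̂, B = 1σ̂–2σ̂, A = 2σ̂–3σ̂, * = beyond 3σ̂; sign = side of CL): 1:+B, 2:+C, 3:-B, 4:-C, 5:+B, 6:+C, 7:-B, 8:-C, 9:-*, 10:+C, 11:-B, 12:-C
Rule 1 (one point beyond the 3σ limits) is satisfied at point 9.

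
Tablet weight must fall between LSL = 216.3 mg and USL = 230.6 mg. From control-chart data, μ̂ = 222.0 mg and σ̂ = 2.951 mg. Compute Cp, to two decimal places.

0.81

Cp = (USL − LSL) / (6σ̂) = (230.6 − 216.3) / (6 × 2.951) = 14.3000 / 17.7060 = 0.8076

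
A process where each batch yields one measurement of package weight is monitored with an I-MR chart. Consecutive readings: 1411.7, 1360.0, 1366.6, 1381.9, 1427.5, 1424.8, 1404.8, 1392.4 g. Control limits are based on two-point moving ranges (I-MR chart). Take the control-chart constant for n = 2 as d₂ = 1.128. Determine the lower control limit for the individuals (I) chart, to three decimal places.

1337.588

X̄ = (1411.7 + 1360.0 + 1366.6 + 1381.9 + 1427.5 + 1424.8 + 1404.8 + 1392.4) / 8 = 1396.2125
Moving ranges: 51.7, 6.6, 15.3, 45.6, 2.7, 20.0, 12.4; M̄R̄ = 154.3000 / 7 = 22.0429
LCL = X̄ − 3·M̄R̄/d₂ = 1396.2125 − 3 × 22.0429 / 1.128 = 1337.5879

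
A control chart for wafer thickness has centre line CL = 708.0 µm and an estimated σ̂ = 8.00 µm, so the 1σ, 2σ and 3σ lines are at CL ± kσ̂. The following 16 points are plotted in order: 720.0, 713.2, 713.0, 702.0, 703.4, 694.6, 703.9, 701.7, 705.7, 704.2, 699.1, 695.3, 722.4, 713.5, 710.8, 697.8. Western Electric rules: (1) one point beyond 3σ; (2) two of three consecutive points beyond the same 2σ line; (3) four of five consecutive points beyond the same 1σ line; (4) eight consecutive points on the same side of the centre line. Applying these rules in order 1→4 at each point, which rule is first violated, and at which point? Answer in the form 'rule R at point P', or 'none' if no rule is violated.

rule 4 at point 11

Zone of each point (C = within 1σ̂, B = 1σ̂–2σ̂, A = 2σ̂–3σ̂, * = beyond 3σ̂; sign = side of CL): 1:+B, 2:+C, 3:+C, 4:-C, 5:-C, 6:-B, 7:-C, 8:-C, 9:-C, 10:-C, 11:-B, 12:-B, 13:+B, 14:+C, 15:+C, 16:-B
Rule 4 (eight consecutive points on the same side of the centre line) is satisfied at point 11.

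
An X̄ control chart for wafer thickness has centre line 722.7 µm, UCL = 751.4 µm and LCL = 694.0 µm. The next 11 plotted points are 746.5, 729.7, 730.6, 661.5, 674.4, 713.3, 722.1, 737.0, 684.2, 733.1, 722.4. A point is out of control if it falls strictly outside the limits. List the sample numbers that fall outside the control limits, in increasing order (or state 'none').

Compare each point to [694.0, 751.4]: sample 4 = 661.5 < LCL; sample 5 = 674.4 < LCL; sample 9 = 684.2 < LCL.

4, 5, 9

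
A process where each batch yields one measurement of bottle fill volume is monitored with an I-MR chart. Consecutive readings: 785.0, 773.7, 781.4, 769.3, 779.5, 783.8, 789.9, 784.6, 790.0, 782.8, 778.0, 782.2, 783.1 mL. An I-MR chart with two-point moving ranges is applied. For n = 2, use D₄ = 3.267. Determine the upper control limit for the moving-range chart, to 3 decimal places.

21.644

Moving ranges: 11.3, 7.7, 12.1, 10.2, 4.3, 6.1, 5.3, 5.4, 7.2, 4.8, 4.2, 0.9; M̄R̄ = 79.5000 / 12 = 6.6250
UCL_MR = D₄·M̄R̄ = 3.267 × 6.6250 = 21.6439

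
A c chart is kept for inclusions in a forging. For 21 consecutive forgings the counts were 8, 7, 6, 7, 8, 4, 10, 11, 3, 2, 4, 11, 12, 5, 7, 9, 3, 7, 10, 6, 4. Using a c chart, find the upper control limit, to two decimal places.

c̄ = (8 + 7 + 6 + 7 + 8 + 4 + 10 + 11 + 3 + 2 + 4 + 11 + 12 + 5 + 7 + 9 + 3 + 7 + 10 + 6 + 4) / 21 = 144 / 21 = 6.8571
UCL = c̄ + 3√c̄ = 6.8571 + 3 × √6.8571 = 6.8571 + 3 × 2.6186 = 14.7130

14.71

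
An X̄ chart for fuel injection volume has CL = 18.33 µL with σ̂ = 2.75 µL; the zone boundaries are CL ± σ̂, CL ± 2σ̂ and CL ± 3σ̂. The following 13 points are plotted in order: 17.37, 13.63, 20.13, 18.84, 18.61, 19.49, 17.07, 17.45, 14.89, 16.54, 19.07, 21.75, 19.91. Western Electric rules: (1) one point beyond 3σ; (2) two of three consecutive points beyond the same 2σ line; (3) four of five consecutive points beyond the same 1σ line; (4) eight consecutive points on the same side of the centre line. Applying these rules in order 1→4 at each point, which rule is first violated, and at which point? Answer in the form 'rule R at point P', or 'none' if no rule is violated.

Zone of each point (C = within 1σ̂, B = 1σ̂–2σ̂, A = 2σ̂–3σ̂, * = beyond 3σ̂; sign = side of CL): 1:-C, 2:-B, 3:+C, 4:+C, 5:+C, 6:+C, 7:-C, 8:-C, 9:-B, 10:-C, 11:+C, 12:+B, 13:+C
No rule fires across all 13 points.

none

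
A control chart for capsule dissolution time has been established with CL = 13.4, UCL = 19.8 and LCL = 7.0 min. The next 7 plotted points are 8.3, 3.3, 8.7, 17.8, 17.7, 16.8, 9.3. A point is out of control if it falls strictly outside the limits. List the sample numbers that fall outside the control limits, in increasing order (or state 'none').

Compare each point to [7.0, 19.8]: sample 2 = 3.3 < LCL.

2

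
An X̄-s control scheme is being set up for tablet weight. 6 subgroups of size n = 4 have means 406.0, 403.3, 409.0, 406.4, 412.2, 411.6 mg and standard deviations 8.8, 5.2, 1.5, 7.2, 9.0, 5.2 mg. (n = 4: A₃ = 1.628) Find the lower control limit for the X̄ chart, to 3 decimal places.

398.071

X̄̄ = (406.0 + 403.3 + 409.0 + 406.4 + 412.2 + 411.6) / 6 = 408.0833
s̄ = (8.8 + 5.2 + 1.5 + 7.2 + 9.0 + 5.2) / 6 = 6.1500
LCL = X̄̄ − A₃·s̄ = 408.0833 − 1.628 × 6.1500 = 398.0711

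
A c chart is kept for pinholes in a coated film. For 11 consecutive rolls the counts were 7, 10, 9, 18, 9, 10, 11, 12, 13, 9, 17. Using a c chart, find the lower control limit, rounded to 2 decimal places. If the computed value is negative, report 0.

c̄ = (7 + 10 + 9 + 18 + 9 + 10 + 11 + 12 + 13 + 9 + 17) / 11 = 125 / 11 = 11.3636
LCL = c̄ − 3√c̄ = 11.3636 − 3 × 3.3710 = 1.2506

1.25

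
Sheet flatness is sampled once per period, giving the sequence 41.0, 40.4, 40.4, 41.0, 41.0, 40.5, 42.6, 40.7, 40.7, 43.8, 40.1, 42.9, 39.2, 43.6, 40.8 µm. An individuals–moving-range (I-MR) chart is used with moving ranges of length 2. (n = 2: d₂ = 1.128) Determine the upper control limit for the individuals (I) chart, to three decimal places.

X̄ = (41.0 + 40.4 + 40.4 + 41.0 + 41.0 + 40.5 + 42.6 + 40.7 + 40.7 + 43.8 + 40.1 + 42.9 + 39.2 + 43.6 + 40.8) / 15 = 41.2467
Moving ranges: 0.6, 0.0, 0.6, 0.0, 0.5, 2.1, 1.9, 0.0, 3.1, 3.7, 2.8, 3.7, 4.4, 2.8; M̄R̄ = 26.2000 / 14 = 1.8714
UCL = X̄ + 3·M̄R̄/d₂ = 41.2467 + 3 × 1.8714 / 1.128 = 46.2239

46.224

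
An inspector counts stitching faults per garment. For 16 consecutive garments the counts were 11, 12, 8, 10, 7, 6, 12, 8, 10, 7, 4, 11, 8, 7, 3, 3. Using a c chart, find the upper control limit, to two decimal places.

16.39

c̄ = (11 + 12 + 8 + 10 + 7 + 6 + 12 + 8 + 10 + 7 + 4 + 11 + 8 + 7 + 3 + 3) / 16 = 127 / 16 = 7.9375
UCL = c̄ + 3√c̄ = 7.9375 + 3 × √7.9375 = 7.9375 + 3 × 2.8174 = 16.3896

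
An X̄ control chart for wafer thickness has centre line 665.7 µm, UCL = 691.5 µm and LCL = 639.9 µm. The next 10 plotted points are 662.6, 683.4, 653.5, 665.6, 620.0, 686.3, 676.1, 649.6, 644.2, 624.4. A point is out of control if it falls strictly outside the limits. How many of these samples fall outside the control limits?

Compare each point to [639.9, 691.5]: sample 5 = 620.0 < LCL; sample 10 = 624.4 < LCL.

2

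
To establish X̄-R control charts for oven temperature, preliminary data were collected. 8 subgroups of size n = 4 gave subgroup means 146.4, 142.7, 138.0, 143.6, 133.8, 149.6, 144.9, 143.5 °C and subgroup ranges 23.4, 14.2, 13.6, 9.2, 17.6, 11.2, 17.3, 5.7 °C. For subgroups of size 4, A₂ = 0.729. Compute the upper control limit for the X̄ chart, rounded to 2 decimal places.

153.04

X̄̄ = (146.4 + 142.7 + 138.0 + 143.6 + 133.8 + 149.6 + 144.9 + 143.5) / 8 = 1142.5000 / 8 = 142.8125
R̄ = (23.4 + 14.2 + 13.6 + 9.2 + 17.6 + 11.2 + 17.3 + 5.7) / 8 = 112.2000 / 8 = 14.0250
UCL = X̄̄ + A₂·R̄ = 142.8125 + 0.729 × 14.0250 = 153.0367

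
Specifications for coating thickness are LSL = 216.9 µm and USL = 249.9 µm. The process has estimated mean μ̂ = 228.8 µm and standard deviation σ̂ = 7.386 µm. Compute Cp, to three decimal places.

0.745

Cp = (USL − LSL) / (6σ̂) = (249.9 − 216.9) / (6 × 7.386) = 33.0000 / 44.3160 = 0.7447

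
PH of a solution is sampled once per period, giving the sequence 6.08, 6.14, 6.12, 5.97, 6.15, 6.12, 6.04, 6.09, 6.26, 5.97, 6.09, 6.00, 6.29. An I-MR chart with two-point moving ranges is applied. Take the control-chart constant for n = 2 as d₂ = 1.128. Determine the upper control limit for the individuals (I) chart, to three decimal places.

6.441

X̄ = (6.08 + 6.14 + 6.12 + 5.97 + 6.15 + 6.12 + 6.04 + 6.09 + 6.26 + 5.97 + 6.09 + 6.00 + 6.29) / 13 = 6.1015
Moving ranges: 0.06, 0.02, 0.15, 0.18, 0.03, 0.08, 0.05, 0.17, 0.29, 0.12, 0.09, 0.29; M̄R̄ = 1.5300 / 12 = 0.1275
UCL = X̄ + 3·M̄R̄/d₂ = 6.1015 + 3 × 0.1275 / 1.128 = 6.4406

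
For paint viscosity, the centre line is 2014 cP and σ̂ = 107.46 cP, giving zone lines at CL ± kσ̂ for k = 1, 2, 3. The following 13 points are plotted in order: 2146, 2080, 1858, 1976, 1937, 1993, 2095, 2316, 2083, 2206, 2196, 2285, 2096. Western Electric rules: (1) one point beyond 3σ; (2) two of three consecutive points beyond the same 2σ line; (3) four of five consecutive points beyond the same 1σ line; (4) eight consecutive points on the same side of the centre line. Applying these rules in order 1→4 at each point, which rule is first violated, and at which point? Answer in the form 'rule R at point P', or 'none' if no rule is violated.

rule 3 at point 12

Zone of each point (C = within 1σ̂, B = 1σ̂–2σ̂, A = 2σ̂–3σ̂, * = beyond 3σ̂; sign = side of CL): 1:+B, 2:+C, 3:-B, 4:-C, 5:-C, 6:-C, 7:+C, 8:+A, 9:+C, 10:+B, 11:+B, 12:+A, 13:+C
Rule 3 (four of five consecutive points beyond the same 1σ limit) is satisfied at point 12.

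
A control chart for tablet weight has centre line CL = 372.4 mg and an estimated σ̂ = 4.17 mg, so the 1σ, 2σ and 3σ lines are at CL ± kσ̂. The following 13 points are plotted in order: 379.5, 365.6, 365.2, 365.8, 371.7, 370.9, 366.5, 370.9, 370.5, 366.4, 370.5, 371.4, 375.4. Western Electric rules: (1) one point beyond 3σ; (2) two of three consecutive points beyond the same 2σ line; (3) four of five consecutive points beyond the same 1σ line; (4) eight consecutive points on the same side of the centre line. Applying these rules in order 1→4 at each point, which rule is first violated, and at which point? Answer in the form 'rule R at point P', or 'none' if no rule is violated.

Zone of each point (C = within 1σ̂, B = 1σ̂–2σ̂, A = 2σ̂–3σ̂, * = beyond 3σ̂; sign = side of CL): 1:+B, 2:-B, 3:-B, 4:-B, 5:-C, 6:-C, 7:-B, 8:-C, 9:-C, 10:-B, 11:-C, 12:-C, 13:+C
Rule 4 (eight consecutive points on the same side of the centre line) is satisfied at point 9.

rule 4 at point 9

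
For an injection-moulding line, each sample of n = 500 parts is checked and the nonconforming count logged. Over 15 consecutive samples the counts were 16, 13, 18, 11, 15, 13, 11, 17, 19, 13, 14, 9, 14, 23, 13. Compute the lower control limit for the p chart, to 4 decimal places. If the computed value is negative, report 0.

0.0066

p̄ = Σdᵢ / (k·n) = 219 / (15 × 500) = 0.02920
LCL = p̄ − 3·√(p̄(1−p̄)/n) = 0.02920 − 3 × 0.00753 = 0.00661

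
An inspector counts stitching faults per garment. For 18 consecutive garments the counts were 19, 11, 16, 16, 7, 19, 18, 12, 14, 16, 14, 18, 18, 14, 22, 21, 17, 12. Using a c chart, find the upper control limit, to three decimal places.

c̄ = (19 + 11 + 16 + 16 + 7 + 19 + 18 + 12 + 14 + 16 + 14 + 18 + 18 + 14 + 22 + 21 + 17 + 12) / 18 = 284 / 18 = 15.7778
UCL = c̄ + 3√c̄ = 15.7778 + 3 × √15.7778 = 15.7778 + 3 × 3.9721 = 27.6942

27.694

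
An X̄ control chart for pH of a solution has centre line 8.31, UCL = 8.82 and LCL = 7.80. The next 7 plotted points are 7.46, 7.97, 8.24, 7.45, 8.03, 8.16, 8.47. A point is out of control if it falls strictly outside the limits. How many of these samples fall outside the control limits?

Compare each point to [7.80, 8.82]: sample 1 = 7.46 < LCL; sample 4 = 7.45 < LCL.

2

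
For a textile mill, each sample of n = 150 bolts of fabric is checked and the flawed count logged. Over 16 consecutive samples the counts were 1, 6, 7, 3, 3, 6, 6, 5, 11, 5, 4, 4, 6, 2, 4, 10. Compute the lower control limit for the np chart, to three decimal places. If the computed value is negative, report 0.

p̄ = Σdᵢ / (k·n) = 83 / (16 × 150) = 0.03458
LCL = np̄ − 3·√(np̄(1−p̄)) = 5.1875 − 3 × 2.2379 = -1.5261 → 0 (negative, so LCL = 0)

0.000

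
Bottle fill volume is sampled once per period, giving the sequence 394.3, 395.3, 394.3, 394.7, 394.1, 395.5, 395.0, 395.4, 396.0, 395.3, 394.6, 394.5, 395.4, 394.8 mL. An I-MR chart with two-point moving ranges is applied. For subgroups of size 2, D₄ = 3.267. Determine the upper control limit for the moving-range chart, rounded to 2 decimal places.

Moving ranges: 1.0, 1.0, 0.4, 0.6, 1.4, 0.5, 0.4, 0.6, 0.7, 0.7, 0.1, 0.9, 0.6; M̄R̄ = 8.9000 / 13 = 0.6846
UCL_MR = D₄·M̄R̄ = 3.267 × 0.6846 = 2.2366

2.24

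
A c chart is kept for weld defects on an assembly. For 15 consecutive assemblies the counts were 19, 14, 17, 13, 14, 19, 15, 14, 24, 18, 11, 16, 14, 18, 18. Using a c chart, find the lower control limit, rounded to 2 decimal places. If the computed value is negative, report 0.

4.17

c̄ = (19 + 14 + 17 + 13 + 14 + 19 + 15 + 14 + 24 + 18 + 11 + 16 + 14 + 18 + 18) / 15 = 244 / 15 = 16.2667
LCL = c̄ − 3√c̄ = 16.2667 − 3 × 4.0332 = 4.1671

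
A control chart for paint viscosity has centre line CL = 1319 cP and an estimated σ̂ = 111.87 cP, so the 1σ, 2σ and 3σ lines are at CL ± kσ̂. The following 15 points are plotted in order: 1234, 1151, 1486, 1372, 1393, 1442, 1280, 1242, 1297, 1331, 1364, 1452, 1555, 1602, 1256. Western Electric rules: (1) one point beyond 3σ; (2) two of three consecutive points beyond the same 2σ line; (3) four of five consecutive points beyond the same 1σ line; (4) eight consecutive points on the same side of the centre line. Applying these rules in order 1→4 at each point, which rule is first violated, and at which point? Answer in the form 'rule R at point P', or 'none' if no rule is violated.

Zone of each point (C = within 1σ̂, B = 1σ̂–2σ̂, A = 2σ̂–3σ̂, * = beyond 3σ̂; sign = side of CL): 1:-C, 2:-B, 3:+B, 4:+C, 5:+C, 6:+B, 7:-C, 8:-C, 9:-C, 10:+C, 11:+C, 12:+B, 13:+A, 14:+A, 15:-C
Rule 2 (two of three consecutive points beyond the same 2σ limit) is satisfied at point 14.

rule 2 at point 14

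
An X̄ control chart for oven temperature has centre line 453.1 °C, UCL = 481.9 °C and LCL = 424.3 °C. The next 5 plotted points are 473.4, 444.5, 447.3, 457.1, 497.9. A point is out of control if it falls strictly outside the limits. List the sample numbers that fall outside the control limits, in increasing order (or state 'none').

Compare each point to [424.3, 481.9]: sample 5 = 497.9 > UCL.

5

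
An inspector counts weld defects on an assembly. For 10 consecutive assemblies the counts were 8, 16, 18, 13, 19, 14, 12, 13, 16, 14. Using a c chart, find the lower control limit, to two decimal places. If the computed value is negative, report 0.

c̄ = (8 + 16 + 18 + 13 + 19 + 14 + 12 + 13 + 16 + 14) / 10 = 143 / 10 = 14.3000
LCL = c̄ − 3√c̄ = 14.3000 − 3 × 3.7815 = 2.9554

2.96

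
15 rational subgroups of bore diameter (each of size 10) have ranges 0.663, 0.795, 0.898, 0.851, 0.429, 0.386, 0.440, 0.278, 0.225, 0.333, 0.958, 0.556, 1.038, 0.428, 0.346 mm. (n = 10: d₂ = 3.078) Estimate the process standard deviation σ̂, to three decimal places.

R̄ = (0.663 + 0.795 + 0.898 + 0.851 + 0.429 + 0.386 + 0.440 + 0.278 + 0.225 + 0.333 + 0.958 + 0.556 + 1.038 + 0.428 + 0.346) / 15 = 0.5749
σ̂ = R̄ / d₂ = 0.5749 / 3.078 = 0.1868

0.187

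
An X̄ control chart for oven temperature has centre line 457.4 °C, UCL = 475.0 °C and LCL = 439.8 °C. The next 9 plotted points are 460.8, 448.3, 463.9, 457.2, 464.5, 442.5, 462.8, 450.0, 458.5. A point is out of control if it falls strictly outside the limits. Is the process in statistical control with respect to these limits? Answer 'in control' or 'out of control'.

All 9 points lie within [439.8, 475.0].

in control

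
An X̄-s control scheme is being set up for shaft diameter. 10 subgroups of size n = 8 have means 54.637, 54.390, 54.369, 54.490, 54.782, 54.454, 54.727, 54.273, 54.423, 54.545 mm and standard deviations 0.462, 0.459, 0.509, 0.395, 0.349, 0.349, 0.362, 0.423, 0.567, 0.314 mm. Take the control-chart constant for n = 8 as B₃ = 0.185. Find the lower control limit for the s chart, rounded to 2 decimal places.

0.08

s̄ = (0.462 + 0.459 + 0.509 + 0.395 + 0.349 + 0.349 + 0.362 + 0.423 + 0.567 + 0.314) / 10 = 0.4189
LCL_s = B₃·s̄ = 0.185 × 0.4189 = 0.0775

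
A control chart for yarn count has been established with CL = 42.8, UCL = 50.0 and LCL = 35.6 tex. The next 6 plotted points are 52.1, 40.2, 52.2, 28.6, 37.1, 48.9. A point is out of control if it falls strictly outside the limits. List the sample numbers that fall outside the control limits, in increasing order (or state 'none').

1, 3, 4

Compare each point to [35.6, 50.0]: sample 1 = 52.1 > UCL; sample 3 = 52.2 > UCL; sample 4 = 28.6 < LCL.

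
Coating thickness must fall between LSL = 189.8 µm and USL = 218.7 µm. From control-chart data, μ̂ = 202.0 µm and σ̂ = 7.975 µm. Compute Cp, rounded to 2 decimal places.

Cp = (USL − LSL) / (6σ̂) = (218.7 − 189.8) / (6 × 7.975) = 28.9000 / 47.8500 = 0.6040

0.60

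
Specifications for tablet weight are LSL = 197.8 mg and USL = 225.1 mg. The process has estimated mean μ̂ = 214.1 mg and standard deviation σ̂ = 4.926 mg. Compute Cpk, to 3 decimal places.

0.744

Cpu = (USL − μ̂) / (3σ̂) = (225.1 − 214.1) / (3 × 4.926) = 0.7443; Cpl = (μ̂ − LSL) / (3σ̂) = (214.1 − 197.8) / (3 × 4.926) = 1.1030; Cpk = min(Cpu, Cpl) = 0.7443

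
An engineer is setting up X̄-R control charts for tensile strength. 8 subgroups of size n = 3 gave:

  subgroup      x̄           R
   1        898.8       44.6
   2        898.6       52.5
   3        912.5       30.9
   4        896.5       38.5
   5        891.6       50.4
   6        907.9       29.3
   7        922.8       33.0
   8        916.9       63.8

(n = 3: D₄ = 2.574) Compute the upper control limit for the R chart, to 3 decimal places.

R̄ = (44.6 + 52.5 + 30.9 + 38.5 + 50.4 + 29.3 + 33.0 + 63.8) / 8 = 343.0000 / 8 = 42.8750
UCL_R = D₄·R̄ = 2.574 × 42.8750 = 110.3602

110.360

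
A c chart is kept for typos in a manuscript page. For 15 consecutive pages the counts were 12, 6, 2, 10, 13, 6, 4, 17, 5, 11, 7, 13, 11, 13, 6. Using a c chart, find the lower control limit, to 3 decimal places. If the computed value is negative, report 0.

0.033

c̄ = (12 + 6 + 2 + 10 + 13 + 6 + 4 + 17 + 5 + 11 + 7 + 13 + 11 + 13 + 6) / 15 = 136 / 15 = 9.0667
LCL = c̄ − 3√c̄ = 9.0667 − 3 × 3.0111 = 0.0334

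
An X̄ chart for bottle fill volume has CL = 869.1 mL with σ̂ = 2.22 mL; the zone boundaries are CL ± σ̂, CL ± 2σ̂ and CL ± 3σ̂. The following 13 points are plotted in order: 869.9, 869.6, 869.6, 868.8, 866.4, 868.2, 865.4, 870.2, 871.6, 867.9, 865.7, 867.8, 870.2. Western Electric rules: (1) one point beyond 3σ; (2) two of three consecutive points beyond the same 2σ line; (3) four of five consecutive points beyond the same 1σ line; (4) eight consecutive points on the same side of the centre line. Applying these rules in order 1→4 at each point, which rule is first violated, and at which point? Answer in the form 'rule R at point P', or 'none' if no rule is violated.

Zone of each point (C = within 1σ̂, B = 1σ̂–2σ̂, A = 2σ̂–3σ̂, * = beyond 3σ̂; sign = side of CL): 1:+C, 2:+C, 3:+C, 4:-C, 5:-B, 6:-C, 7:-B, 8:+C, 9:+B, 10:-C, 11:-B, 12:-C, 13:+C
No rule fires across all 13 points.

none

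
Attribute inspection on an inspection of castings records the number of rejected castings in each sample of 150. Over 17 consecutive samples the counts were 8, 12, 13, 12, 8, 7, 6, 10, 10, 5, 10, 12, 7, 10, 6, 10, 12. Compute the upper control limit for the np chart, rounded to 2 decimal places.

18.15

p̄ = Σdᵢ / (k·n) = 158 / (17 × 150) = 0.06196
UCL = np̄ + 3·√(np̄(1−p̄)) = 9.2941 + 3 × √(9.2941×0.93804) = 9.2941 + 3 × 2.9527 = 18.1521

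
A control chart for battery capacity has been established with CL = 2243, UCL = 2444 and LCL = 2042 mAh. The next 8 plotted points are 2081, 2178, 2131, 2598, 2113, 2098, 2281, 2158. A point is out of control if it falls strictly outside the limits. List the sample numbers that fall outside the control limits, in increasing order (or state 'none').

4

Compare each point to [2042, 2444]: sample 4 = 2598 > UCL.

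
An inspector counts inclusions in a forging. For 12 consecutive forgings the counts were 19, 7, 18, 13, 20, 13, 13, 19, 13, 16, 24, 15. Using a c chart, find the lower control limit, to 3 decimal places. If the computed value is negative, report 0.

c̄ = (19 + 7 + 18 + 13 + 20 + 13 + 13 + 19 + 13 + 16 + 24 + 15) / 12 = 190 / 12 = 15.8333
LCL = c̄ − 3√c̄ = 15.8333 − 3 × 3.9791 = 3.8960

3.896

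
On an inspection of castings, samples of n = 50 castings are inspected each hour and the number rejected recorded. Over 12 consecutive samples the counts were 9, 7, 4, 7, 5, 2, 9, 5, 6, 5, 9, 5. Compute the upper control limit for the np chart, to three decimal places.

p̄ = Σdᵢ / (k·n) = 73 / (12 × 50) = 0.12167
UCL = np̄ + 3·√(np̄(1−p̄)) = 6.0833 + 3 × √(6.0833×0.87833) = 6.0833 + 3 × 2.3115 = 13.0179

13.018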